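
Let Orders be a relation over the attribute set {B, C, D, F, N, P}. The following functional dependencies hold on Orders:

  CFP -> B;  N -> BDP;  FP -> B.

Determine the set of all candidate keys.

{C, F, N}

Attributes C, F, N never appear on any right-hand side, so every candidate key must contain {C, F, N}.
{C, F, N}⁺ = {B, C, D, F, N, P}, which is all of the schema, so {C, F, N} is the only candidate key.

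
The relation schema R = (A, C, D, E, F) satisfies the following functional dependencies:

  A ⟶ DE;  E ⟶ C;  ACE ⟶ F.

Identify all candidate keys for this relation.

(A)

Attribute A never appears on the right-hand side of any dependency, so A must belong to every candidate key.
{A}⁺ = {A, C, D, E, F}, which is all of the schema, so {A} is the only candidate key.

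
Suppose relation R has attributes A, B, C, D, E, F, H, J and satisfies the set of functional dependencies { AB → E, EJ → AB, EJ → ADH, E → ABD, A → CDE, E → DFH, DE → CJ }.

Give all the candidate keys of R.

{A}, {E}

{A}⁺: A→CDE adds C, D, E; E→DFH adds F, H; DE→CJ adds J; EJ→AB adds B → {A, B, C, D, E, F, H, J}.
{E}⁺: E→ABD adds A, B, D; A→CDE adds C; E→DFH adds F, H; DE→CJ adds J → {A, B, C, D, E, F, H, J}.
Any other superkey contains one of these as a subset, so there are no further candidate keys.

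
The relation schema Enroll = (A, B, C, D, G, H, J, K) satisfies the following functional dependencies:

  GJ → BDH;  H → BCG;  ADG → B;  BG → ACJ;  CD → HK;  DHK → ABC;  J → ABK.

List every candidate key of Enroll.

{H}⁺: H→BCG adds B, C, G; BG→ACJ adds A, J; J→ABK adds K; GJ→BDH adds D → {A, B, C, D, G, H, J, K}.
{B, G}⁺: BG→ACJ adds A, C, J; J→ABK adds K; GJ→BDH adds D, H → {A, B, C, D, G, H, J, K}. Minimal: {G}⁺ = {G}; {B}⁺ = {B} — none reach the full schema.
{C, D}⁺: CD→HK adds H, K; DHK→ABC adds A, B; H→BCG adds G; BG→ACJ adds J → {A, B, C, D, G, H, J, K}. Minimal: {D}⁺ = {D}; {C}⁺ = {C} — none reach the full schema.
{G, J}⁺: GJ→BDH adds B, D, H; H→BCG adds C; BG→ACJ adds A; CD→HK adds K → {A, B, C, D, G, H, J, K}. Minimal: {J}⁺ = {A, B, J, K}; {G}⁺ = {G} — none reach the full schema.
{A, D, G}⁺: ADG→B adds B; BG→ACJ adds C, J; CD→HK adds H, K → {A, B, C, D, G, H, J, K}. Minimal: {D, G}⁺ = {D, G}; {A, G}⁺ = {A, G}; {A, D}⁺ = {A, D} — none reach the full schema.

{H}, {B, G}, {C, D}, {G, J}, {A, D, G}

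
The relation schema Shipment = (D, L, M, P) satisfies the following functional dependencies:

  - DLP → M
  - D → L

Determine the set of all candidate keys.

{D, P}

Attributes D, P never appear on any right-hand side, so every candidate key must contain {D, P}.
{D, P}⁺ = {D, L, M, P}, which is all of the schema, so {D, P} is the only candidate key.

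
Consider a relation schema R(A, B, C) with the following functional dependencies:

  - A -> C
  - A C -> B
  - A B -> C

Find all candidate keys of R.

{A}

Attribute A never appears on the right-hand side of any dependency, so A must belong to every candidate key.
{A}⁺ = {A, B, C}, which is all of the schema, so {A} is the only candidate key.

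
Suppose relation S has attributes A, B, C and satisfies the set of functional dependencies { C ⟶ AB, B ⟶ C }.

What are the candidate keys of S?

{B}⁺: B→C adds C; C→AB adds A → {A, B, C}.
{C}⁺: C→AB adds A, B → {A, B, C}.
Any other superkey contains one of these as a subset, so there are no further candidate keys.

{B}, {C}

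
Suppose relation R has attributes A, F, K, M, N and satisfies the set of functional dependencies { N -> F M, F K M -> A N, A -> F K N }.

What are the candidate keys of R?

{A}⁺: A→FKN adds F, K, N; N→FM adds M → {A, F, K, M, N}.
{K, N}⁺: N→FM adds F, M; FKM→AN adds A → {A, F, K, M, N}. Minimal: {N}⁺ = {F, M, N}; {K}⁺ = {K} — none reach the full schema.
{F, K, M}⁺: FKM→AN adds A, N → {A, F, K, M, N}. Minimal: {K, M}⁺ = {K, M}; {F, M}⁺ = {F, M}; {F, K}⁺ = {F, K} — none reach the full schema.
Any other superkey contains one of these as a subset, so there are no further candidate keys.

(A), (K, N), (F, K, M)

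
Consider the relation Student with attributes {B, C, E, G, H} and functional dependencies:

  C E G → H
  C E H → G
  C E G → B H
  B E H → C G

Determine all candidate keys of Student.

Attribute E never appears on the right-hand side of any dependency, so E must belong to every candidate key.
{E}⁺ = {E}, which is not all of the schema, so we must add further attributes.
{B, E, H}⁺: BEH→CG adds C, G → {B, C, E, G, H}.
{C, E, G}⁺: CEG→H adds H; CEG→BH adds B → {B, C, E, G, H}.
{C, E, H}⁺: CEH→G adds G; CEG→BH adds B → {B, C, E, G, H}.
Any other superkey contains one of these as a subset, so there are no further candidate keys.

{B, E, H}, {C, E, G}, {C, E, H}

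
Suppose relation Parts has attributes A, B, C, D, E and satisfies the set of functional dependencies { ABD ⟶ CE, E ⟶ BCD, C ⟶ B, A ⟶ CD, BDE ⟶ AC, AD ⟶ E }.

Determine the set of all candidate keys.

{A}; {E}

{A}⁺: A→CD adds C, D; AD→E adds E; E→BCD adds B → {A, B, C, D, E}.
{E}⁺: E→BCD adds B, C, D; BDE→AC adds A → {A, B, C, D, E}.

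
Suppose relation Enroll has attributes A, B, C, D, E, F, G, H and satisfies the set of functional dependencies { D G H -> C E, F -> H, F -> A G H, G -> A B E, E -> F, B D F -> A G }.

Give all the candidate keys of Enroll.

{D, E}, {D, F}, {D, G}

Attribute D never appears on the right-hand side of any dependency, so D must belong to every candidate key.
{D}⁺ = {D}, which is not all of the schema, so we must add further attributes.
{D, E}⁺: E→F adds F; F→H adds H; F→AGH adds A, G; G→ABE adds B; DGH→CE adds C → {A, B, C, D, E, F, G, H}. Minimal: {E}⁺ = {A, B, E, F, G, H}; {D}⁺ = {D} — none reach the full schema.
{D, F}⁺: F→H adds H; F→AGH adds A, G; G→ABE adds B, E; DGH→CE adds C → {A, B, C, D, E, F, G, H}. Minimal: {F}⁺ = {A, B, E, F, G, H}; {D}⁺ = {D} — none reach the full schema.
{D, G}⁺: G→ABE adds A, B, E; E→F adds F; F→H adds H; DGH→CE adds C → {A, B, C, D, E, F, G, H}. Minimal: {G}⁺ = {A, B, E, F, G, H}; {D}⁺ = {D} — none reach the full schema.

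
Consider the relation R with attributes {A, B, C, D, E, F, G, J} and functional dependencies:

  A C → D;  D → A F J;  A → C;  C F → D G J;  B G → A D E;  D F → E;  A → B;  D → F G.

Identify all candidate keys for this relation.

{A}⁺: A→C adds C; A→B adds B; AC→D adds D; D→AFJ adds F, J; CF→DGJ adds G; BG→ADE adds E → {A, B, C, D, E, F, G, J}.
{D}⁺: D→AFJ adds A, F, J; A→C adds C; CF→DGJ adds G; DF→E adds E; A→B adds B → {A, B, C, D, E, F, G, J}.
{B, G}⁺: BG→ADE adds A, D, E; D→FG adds F; D→AFJ adds J; A→C adds C → {A, B, C, D, E, F, G, J}.
{C, F}⁺: CF→DGJ adds D, G, J; DF→E adds E; D→AFJ adds A; A→B adds B → {A, B, C, D, E, F, G, J}.

{A}, {D}, {B, G}, {C, F}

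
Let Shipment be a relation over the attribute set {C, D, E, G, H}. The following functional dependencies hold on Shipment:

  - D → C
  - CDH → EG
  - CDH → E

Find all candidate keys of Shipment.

(D, H)

Attributes D, H never appear on any right-hand side, so every candidate key must contain {D, H}.
{D, H}⁺ = {C, D, E, G, H}, which is all of the schema, so {D, H} is the only candidate key.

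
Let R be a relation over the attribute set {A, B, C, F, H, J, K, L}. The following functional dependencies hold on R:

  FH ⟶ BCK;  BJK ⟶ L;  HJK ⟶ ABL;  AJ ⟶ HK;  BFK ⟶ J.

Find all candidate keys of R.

FH, AFJ, ABFK

{F, H}⁺: FH→BCK adds B, C, K; BFK→J adds J; BJK→L adds L; HJK→ABL adds A → {A, B, C, F, H, J, K, L}. Minimal: {H}⁺ = {H}; {F}⁺ = {F} — none reach the full schema.
{A, F, J}⁺: AJ→HK adds H, K; FH→BCK adds B, C; BJK→L adds L → {A, B, C, F, H, J, K, L}. Minimal: {F, J}⁺ = {F, J}; {A, J}⁺ = {A, B, H, J, K, L}; {A, F}⁺ = {A, F} — none reach the full schema.
{A, B, F, K}⁺: BFK→J adds J; BJK→L adds L; AJ→HK adds H; FH→BCK adds C → {A, B, C, F, H, J, K, L}. Minimal: {B, F, K}⁺ = {B, F, J, K, L}; {A, F, K}⁺ = {A, F, K}; {A, B, K}⁺ = {A, B, K}; … — none reach the full schema.
Any other superkey contains one of these as a subset, so there are no further candidate keys.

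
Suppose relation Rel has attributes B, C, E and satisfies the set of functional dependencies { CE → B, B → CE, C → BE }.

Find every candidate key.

{B}⁺: B→CE adds C, E → {B, C, E}.
{C}⁺: C→BE adds B, E → {B, C, E}.

B, C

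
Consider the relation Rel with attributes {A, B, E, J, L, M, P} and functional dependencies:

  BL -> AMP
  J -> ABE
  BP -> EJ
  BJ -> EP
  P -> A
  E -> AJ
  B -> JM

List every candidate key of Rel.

{B, L}; {E, L}; {J, L}

Attribute L never appears on the right-hand side of any dependency, so L must belong to every candidate key.
{L}⁺ = {L}, which is not all of the schema, so we must add further attributes.
{B, L}⁺: BL→AMP adds A, M, P; BP→EJ adds E, J → {A, B, E, J, L, M, P}. Minimal: {L}⁺ = {L}; {B}⁺ = {A, B, E, J, M, P} — none reach the full schema.
{E, L}⁺: E→AJ adds A, J; J→ABE adds B; BJ→EP adds P; B→JM adds M → {A, B, E, J, L, M, P}. Minimal: {L}⁺ = {L}; {E}⁺ = {A, B, E, J, M, P} — none reach the full schema.
{J, L}⁺: J→ABE adds A, B, E; BJ→EP adds P; B→JM adds M → {A, B, E, J, L, M, P}. Minimal: {L}⁺ = {L}; {J}⁺ = {A, B, E, J, M, P} — none reach the full schema.
Any other superkey contains one of these as a subset, so there are no further candidate keys.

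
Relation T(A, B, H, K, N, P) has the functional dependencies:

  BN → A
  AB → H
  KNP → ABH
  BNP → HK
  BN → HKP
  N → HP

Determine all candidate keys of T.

Attribute N never appears on the right-hand side of any dependency, so N must belong to every candidate key.
{N}⁺ = {H, N, P}, which is not all of the schema, so we must add further attributes.
{B, N}⁺: BN→A adds A; AB→H adds H; BN→HKP adds K, P → {A, B, H, K, N, P}. Minimal: {N}⁺ = {H, N, P}; {B}⁺ = {B} — none reach the full schema.
{K, N}⁺: N→HP adds H, P; KNP→ABH adds A, B → {A, B, H, K, N, P}. Minimal: {N}⁺ = {H, N, P}; {K}⁺ = {K} — none reach the full schema.

{B, N}, {K, N}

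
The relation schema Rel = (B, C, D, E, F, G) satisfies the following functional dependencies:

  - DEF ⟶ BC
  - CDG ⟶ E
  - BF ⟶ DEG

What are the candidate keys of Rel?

{B, F}; {D, E, F}; {C, D, F, G}

{B, F}⁺: BF→DEG adds D, E, G; DEF→BC adds C → {B, C, D, E, F, G}. Minimal: {F}⁺ = {F}; {B}⁺ = {B} — none reach the full schema.
{D, E, F}⁺: DEF→BC adds B, C; BF→DEG adds G → {B, C, D, E, F, G}. Minimal: {E, F}⁺ = {E, F}; {D, F}⁺ = {D, F}; {D, E}⁺ = {D, E} — none reach the full schema.
{C, D, F, G}⁺: CDG→E adds E; DEF→BC adds B → {B, C, D, E, F, G}. Minimal: {D, F, G}⁺ = {D, F, G}; {C, F, G}⁺ = {C, F, G}; {C, D, G}⁺ = {C, D, E, G}; … — none reach the full schema.
Any other superkey contains one of these as a subset, so there are no further candidate keys.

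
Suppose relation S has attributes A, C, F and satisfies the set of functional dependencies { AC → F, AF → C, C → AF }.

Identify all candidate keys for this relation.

C, AF

{C}⁺: C→AF adds A, F → {A, C, F}.
{A, F}⁺: AF→C adds C → {A, C, F}. Minimal: {F}⁺ = {F}; {A}⁺ = {A} — none reach the full schema.
Any other superkey contains one of these as a subset, so there are no further candidate keys.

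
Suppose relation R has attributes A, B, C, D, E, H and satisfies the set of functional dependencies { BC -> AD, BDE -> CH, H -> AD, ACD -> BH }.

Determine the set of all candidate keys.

(B, C, E), (B, D, E), (B, E, H), (C, E, H), (A, C, D, E)

Attribute E never appears on the right-hand side of any dependency, so E must belong to every candidate key.
{E}⁺ = {E}, which is not all of the schema, so we must add further attributes.
{B, C, E}⁺: BC→AD adds A, D; BDE→CH adds H → {A, B, C, D, E, H}. Minimal: {C, E}⁺ = {C, E}; {B, E}⁺ = {B, E}; {B, C}⁺ = {A, B, C, D, H} — none reach the full schema.
{B, D, E}⁺: BDE→CH adds C, H; H→AD adds A → {A, B, C, D, E, H}. Minimal: {D, E}⁺ = {D, E}; {B, E}⁺ = {B, E}; {B, D}⁺ = {B, D} — none reach the full schema.
{B, E, H}⁺: H→AD adds A, D; BDE→CH adds C → {A, B, C, D, E, H}. Minimal: {E, H}⁺ = {A, D, E, H}; {B, H}⁺ = {A, B, D, H}; {B, E}⁺ = {B, E} — none reach the full schema.
{C, E, H}⁺: H→AD adds A, D; ACD→BH adds B → {A, B, C, D, E, H}. Minimal: {E, H}⁺ = {A, D, E, H}; {C, H}⁺ = {A, B, C, D, H}; {C, E}⁺ = {C, E} — none reach the full schema.
{A, C, D, E}⁺: ACD→BH adds B, H → {A, B, C, D, E, H}. Minimal: {C, D, E}⁺ = {C, D, E}; {A, D, E}⁺ = {A, D, E}; {A, C, E}⁺ = {A, C, E}; … — none reach the full schema.
Any other superkey contains one of these as a subset, so there are no further candidate keys.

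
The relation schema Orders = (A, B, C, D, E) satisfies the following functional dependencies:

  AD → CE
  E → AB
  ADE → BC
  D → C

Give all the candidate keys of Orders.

{A, D}, {D, E}

Attribute D never appears on the right-hand side of any dependency, so D must belong to every candidate key.
{D}⁺ = {C, D}, which is not all of the schema, so we must add further attributes.
{A, D}⁺: AD→CE adds C, E; E→AB adds B → {A, B, C, D, E}. Minimal: {D}⁺ = {C, D}; {A}⁺ = {A} — none reach the full schema.
{D, E}⁺: E→AB adds A, B; ADE→BC adds C → {A, B, C, D, E}. Minimal: {E}⁺ = {A, B, E}; {D}⁺ = {C, D} — none reach the full schema.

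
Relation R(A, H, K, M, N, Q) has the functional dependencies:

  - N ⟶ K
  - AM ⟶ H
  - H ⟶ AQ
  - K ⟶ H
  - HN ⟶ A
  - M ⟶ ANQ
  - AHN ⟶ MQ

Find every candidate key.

M, N

{M}⁺: M→ANQ adds A, N, Q; N→K adds K; AM→H adds H → {A, H, K, M, N, Q}.
{N}⁺: N→K adds K; K→H adds H; HN→A adds A; AHN→MQ adds M, Q → {A, H, K, M, N, Q}.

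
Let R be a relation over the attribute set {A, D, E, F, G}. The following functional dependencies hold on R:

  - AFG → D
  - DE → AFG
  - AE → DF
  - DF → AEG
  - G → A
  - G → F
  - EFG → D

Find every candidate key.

(G), (A, E), (D, E), (D, F)

{G}⁺: G→A adds A; G→F adds F; AFG→D adds D; DF→AEG adds E → {A, D, E, F, G}.
{A, E}⁺: AE→DF adds D, F; DF→AEG adds G → {A, D, E, F, G}.
{D, E}⁺: DE→AFG adds A, F, G → {A, D, E, F, G}.
{D, F}⁺: DF→AEG adds A, E, G → {A, D, E, F, G}.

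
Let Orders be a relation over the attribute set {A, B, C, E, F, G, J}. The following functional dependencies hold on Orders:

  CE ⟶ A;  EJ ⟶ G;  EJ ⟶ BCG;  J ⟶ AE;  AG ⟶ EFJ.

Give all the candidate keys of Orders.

{J}, {A, G}, {C, E, G}

{J}⁺: J→AE adds A, E; EJ→G adds G; EJ→BCG adds B, C; AG→EFJ adds F → {A, B, C, E, F, G, J}.
{A, G}⁺: AG→EFJ adds E, F, J; EJ→BCG adds B, C → {A, B, C, E, F, G, J}. Minimal: {G}⁺ = {G}; {A}⁺ = {A} — none reach the full schema.
{C, E, G}⁺: CE→A adds A; AG→EFJ adds F, J; EJ→BCG adds B → {A, B, C, E, F, G, J}. Minimal: {E, G}⁺ = {E, G}; {C, G}⁺ = {C, G}; {C, E}⁺ = {A, C, E} — none reach the full schema.
Any other superkey contains one of these as a subset, so there are no further candidate keys.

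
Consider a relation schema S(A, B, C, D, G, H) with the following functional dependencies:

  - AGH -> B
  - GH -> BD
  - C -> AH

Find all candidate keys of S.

CG

Attributes C, G never appear on any right-hand side, so every candidate key must contain {C, G}.
{C, G}⁺ = {A, B, C, D, G, H}, which is all of the schema, so {C, G} is the only candidate key.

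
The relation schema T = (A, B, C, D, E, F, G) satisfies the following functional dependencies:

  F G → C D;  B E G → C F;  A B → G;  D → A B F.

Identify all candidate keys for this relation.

{D, E}, {A, B, E}, {B, E, G}, {E, F, G}

Attribute E never appears on the right-hand side of any dependency, so E must belong to every candidate key.
{E}⁺ = {E}, which is not all of the schema, so we must add further attributes.
{D, E}⁺: D→ABF adds A, B, F; AB→G adds G; FG→CD adds C → {A, B, C, D, E, F, G}. Minimal: {E}⁺ = {E}; {D}⁺ = {A, B, C, D, F, G} — none reach the full schema.
{A, B, E}⁺: AB→G adds G; BEG→CF adds C, F; FG→CD adds D → {A, B, C, D, E, F, G}. Minimal: {B, E}⁺ = {B, E}; {A, E}⁺ = {A, E}; {A, B}⁺ = {A, B, G} — none reach the full schema.
{B, E, G}⁺: BEG→CF adds C, F; FG→CD adds D; D→ABF adds A → {A, B, C, D, E, F, G}. Minimal: {E, G}⁺ = {E, G}; {B, G}⁺ = {B, G}; {B, E}⁺ = {B, E} — none reach the full schema.
{E, F, G}⁺: FG→CD adds C, D; D→ABF adds A, B → {A, B, C, D, E, F, G}. Minimal: {F, G}⁺ = {A, B, C, D, F, G}; {E, G}⁺ = {E, G}; {E, F}⁺ = {E, F} — none reach the full schema.
Any other superkey contains one of these as a subset, so there are no further candidate keys.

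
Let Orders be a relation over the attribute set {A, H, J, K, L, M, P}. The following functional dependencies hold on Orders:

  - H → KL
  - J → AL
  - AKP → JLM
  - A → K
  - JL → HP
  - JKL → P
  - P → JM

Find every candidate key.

{J}; {P}

{J}⁺: J→AL adds A, L; A→K adds K; JL→HP adds H, P; P→JM adds M → {A, H, J, K, L, M, P}.
{P}⁺: P→JM adds J, M; J→AL adds A, L; A→K adds K; JL→HP adds H → {A, H, J, K, L, M, P}.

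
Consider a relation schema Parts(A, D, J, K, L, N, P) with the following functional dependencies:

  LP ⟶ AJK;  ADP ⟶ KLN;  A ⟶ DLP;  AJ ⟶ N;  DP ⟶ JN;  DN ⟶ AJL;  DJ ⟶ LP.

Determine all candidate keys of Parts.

{A}; {D, J}; {D, N}; {D, P}; {L, P}

{A}⁺: A→DLP adds D, L, P; DP→JN adds J, N; LP→AJK adds K → {A, D, J, K, L, N, P}.
{D, J}⁺: DJ→LP adds L, P; LP→AJK adds A, K; ADP→KLN adds N → {A, D, J, K, L, N, P}. Minimal: {J}⁺ = {J}; {D}⁺ = {D} — none reach the full schema.
{D, N}⁺: DN→AJL adds A, J, L; DJ→LP adds P; LP→AJK adds K → {A, D, J, K, L, N, P}. Minimal: {N}⁺ = {N}; {D}⁺ = {D} — none reach the full schema.
{D, P}⁺: DP→JN adds J, N; DN→AJL adds A, L; LP→AJK adds K → {A, D, J, K, L, N, P}. Minimal: {P}⁺ = {P}; {D}⁺ = {D} — none reach the full schema.
{L, P}⁺: LP→AJK adds A, J, K; A→DLP adds D; AJ→N adds N → {A, D, J, K, L, N, P}. Minimal: {P}⁺ = {P}; {L}⁺ = {L} — none reach the full schema.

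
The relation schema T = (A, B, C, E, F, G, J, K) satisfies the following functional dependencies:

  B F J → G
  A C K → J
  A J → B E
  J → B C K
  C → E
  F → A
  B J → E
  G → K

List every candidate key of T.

Attribute F never appears on the right-hand side of any dependency, so F must belong to every candidate key.
{F}⁺ = {A, F}, which is not all of the schema, so we must add further attributes.
{F, J}⁺: J→BCK adds B, C, K; C→E adds E; F→A adds A; BFJ→G adds G → {A, B, C, E, F, G, J, K}.
{C, F, G}⁺: C→E adds E; F→A adds A; G→K adds K; ACK→J adds J; AJ→BE adds B → {A, B, C, E, F, G, J, K}.
{C, F, K}⁺: C→E adds E; F→A adds A; ACK→J adds J; AJ→BE adds B; BFJ→G adds G → {A, B, C, E, F, G, J, K}.
Any other superkey contains one of these as a subset, so there are no further candidate keys.

{F, J}; {C, F, G}; {C, F, K}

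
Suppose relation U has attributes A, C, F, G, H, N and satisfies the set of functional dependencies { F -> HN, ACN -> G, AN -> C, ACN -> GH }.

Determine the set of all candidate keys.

Attributes A, F never appear on any right-hand side, so every candidate key must contain {A, F}.
{A, F}⁺ = {A, C, F, G, H, N}, which is all of the schema, so {A, F} is the only candidate key.

{A, F}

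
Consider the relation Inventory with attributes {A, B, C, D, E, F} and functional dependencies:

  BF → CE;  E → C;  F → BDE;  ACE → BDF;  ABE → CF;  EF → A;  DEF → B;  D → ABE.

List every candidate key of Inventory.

D; F; AE

{D}⁺: D→ABE adds A, B, E; E→C adds C; ACE→BDF adds F → {A, B, C, D, E, F}.
{F}⁺: F→BDE adds B, D, E; EF→A adds A; BF→CE adds C → {A, B, C, D, E, F}.
{A, E}⁺: E→C adds C; ACE→BDF adds B, D, F → {A, B, C, D, E, F}. Minimal: {E}⁺ = {C, E}; {A}⁺ = {A} — none reach the full schema.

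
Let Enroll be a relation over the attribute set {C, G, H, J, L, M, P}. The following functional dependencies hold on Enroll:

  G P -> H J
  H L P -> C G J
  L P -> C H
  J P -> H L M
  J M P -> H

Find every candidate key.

{G, P}; {J, P}; {L, P}

Attribute P never appears on the right-hand side of any dependency, so P must belong to every candidate key.
{P}⁺ = {P}, which is not all of the schema, so we must add further attributes.
{G, P}⁺: GP→HJ adds H, J; JP→HLM adds L, M; HLP→CGJ adds C → {C, G, H, J, L, M, P}. Minimal: {P}⁺ = {P}; {G}⁺ = {G} — none reach the full schema.
{J, P}⁺: JP→HLM adds H, L, M; HLP→CGJ adds C, G → {C, G, H, J, L, M, P}. Minimal: {P}⁺ = {P}; {J}⁺ = {J} — none reach the full schema.
{L, P}⁺: LP→CH adds C, H; HLP→CGJ adds G, J; JP→HLM adds M → {C, G, H, J, L, M, P}. Minimal: {P}⁺ = {P}; {L}⁺ = {L} — none reach the full schema.
Any other superkey contains one of these as a subset, so there are no further candidate keys.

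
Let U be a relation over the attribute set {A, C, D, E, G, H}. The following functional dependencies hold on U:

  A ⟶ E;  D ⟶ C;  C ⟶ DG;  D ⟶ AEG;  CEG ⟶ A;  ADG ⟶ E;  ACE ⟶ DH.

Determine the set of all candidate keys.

{C}⁺: C→DG adds D, G; D→AEG adds A, E; ACE→DH adds H → {A, C, D, E, G, H}.
{D}⁺: D→C adds C; C→DG adds G; D→AEG adds A, E; ACE→DH adds H → {A, C, D, E, G, H}.
Any other superkey contains one of these as a subset, so there are no further candidate keys.

{C}; {D}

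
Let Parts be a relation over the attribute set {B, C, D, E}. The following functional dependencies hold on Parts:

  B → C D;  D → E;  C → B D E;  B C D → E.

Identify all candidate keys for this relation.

{B}, {C}

{B}⁺: B→CD adds C, D; D→E adds E → {B, C, D, E}.
{C}⁺: C→BDE adds B, D, E → {B, C, D, E}.
Any other superkey contains one of these as a subset, so there are no further candidate keys.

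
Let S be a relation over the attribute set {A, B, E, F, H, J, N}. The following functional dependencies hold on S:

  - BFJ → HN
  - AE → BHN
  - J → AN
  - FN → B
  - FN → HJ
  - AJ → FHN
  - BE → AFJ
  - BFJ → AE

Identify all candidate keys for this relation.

J, AE, BE, FN

{J}⁺: J→AN adds A, N; AJ→FHN adds F, H; FN→B adds B; BFJ→AE adds E → {A, B, E, F, H, J, N}.
{A, E}⁺: AE→BHN adds B, H, N; BE→AFJ adds F, J → {A, B, E, F, H, J, N}.
{B, E}⁺: BE→AFJ adds A, F, J; BFJ→HN adds H, N → {A, B, E, F, H, J, N}.
{F, N}⁺: FN→B adds B; FN→HJ adds H, J; BFJ→AE adds A, E → {A, B, E, F, H, J, N}.
Any other superkey contains one of these as a subset, so there are no further candidate keys.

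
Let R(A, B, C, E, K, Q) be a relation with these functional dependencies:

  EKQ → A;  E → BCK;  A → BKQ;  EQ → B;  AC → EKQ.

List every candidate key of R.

{A, C}⁺: A→BKQ adds B, K, Q; AC→EKQ adds E → {A, B, C, E, K, Q}. Minimal: {C}⁺ = {C}; {A}⁺ = {A, B, K, Q} — none reach the full schema.
{A, E}⁺: E→BCK adds B, C, K; A→BKQ adds Q → {A, B, C, E, K, Q}. Minimal: {E}⁺ = {B, C, E, K}; {A}⁺ = {A, B, K, Q} — none reach the full schema.
{E, Q}⁺: E→BCK adds B, C, K; EKQ→A adds A → {A, B, C, E, K, Q}. Minimal: {Q}⁺ = {Q}; {E}⁺ = {B, C, E, K} — none reach the full schema.
Any other superkey contains one of these as a subset, so there are no further candidate keys.

(A, C), (A, E), (E, Q)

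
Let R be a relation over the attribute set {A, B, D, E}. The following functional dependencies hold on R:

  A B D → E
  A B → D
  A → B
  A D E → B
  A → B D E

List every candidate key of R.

{A}

Attribute A never appears on the right-hand side of any dependency, so A must belong to every candidate key.
{A}⁺ = {A, B, D, E}, which is all of the schema, so {A} is the only candidate key.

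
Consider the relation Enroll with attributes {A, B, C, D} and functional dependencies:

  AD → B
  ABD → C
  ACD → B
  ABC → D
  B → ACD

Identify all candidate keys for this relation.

B, AD

{B}⁺: B→ACD adds A, C, D → {A, B, C, D}.
{A, D}⁺: AD→B adds B; ABD→C adds C → {A, B, C, D}. Minimal: {D}⁺ = {D}; {A}⁺ = {A} — none reach the full schema.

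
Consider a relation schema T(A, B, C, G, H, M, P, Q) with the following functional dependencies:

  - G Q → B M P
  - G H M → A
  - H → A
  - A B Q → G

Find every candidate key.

(B, C, H, Q); (C, G, H, Q)

Attributes C, H, Q never appear on any right-hand side, so every candidate key must contain {C, H, Q}.
{C, H, Q}⁺ = {A, C, H, Q}, which is not all of the schema, so we must add further attributes.
{B, C, H, Q}⁺: H→A adds A; ABQ→G adds G; GQ→BMP adds M, P → {A, B, C, G, H, M, P, Q}.
{C, G, H, Q}⁺: GQ→BMP adds B, M, P; GHM→A adds A → {A, B, C, G, H, M, P, Q}.
Any other superkey contains one of these as a subset, so there are no further candidate keys.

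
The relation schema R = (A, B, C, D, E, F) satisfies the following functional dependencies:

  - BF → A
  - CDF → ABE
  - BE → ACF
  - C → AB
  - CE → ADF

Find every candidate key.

{B, E}⁺: BE→ACF adds A, C, F; CE→ADF adds D → {A, B, C, D, E, F}.
{C, E}⁺: C→AB adds A, B; CE→ADF adds D, F → {A, B, C, D, E, F}.
{C, D, F}⁺: CDF→ABE adds A, B, E → {A, B, C, D, E, F}.
Any other superkey contains one of these as a subset, so there are no further candidate keys.

BE, CE, CDF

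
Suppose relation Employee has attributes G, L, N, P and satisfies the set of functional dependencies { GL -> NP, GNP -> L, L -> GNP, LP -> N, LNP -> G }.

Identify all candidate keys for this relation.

{L}; {G, N, P}

{L}⁺: L→GNP adds G, N, P → {G, L, N, P}.
{G, N, P}⁺: GNP→L adds L → {G, L, N, P}.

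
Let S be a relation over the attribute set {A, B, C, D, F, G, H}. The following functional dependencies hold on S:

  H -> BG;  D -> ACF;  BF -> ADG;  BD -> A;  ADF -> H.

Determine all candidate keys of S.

(D), (B, F), (F, H)

{D}⁺: D→ACF adds A, C, F; ADF→H adds H; H→BG adds B, G → {A, B, C, D, F, G, H}.
{B, F}⁺: BF→ADG adds A, D, G; ADF→H adds H; D→ACF adds C → {A, B, C, D, F, G, H}. Minimal: {F}⁺ = {F}; {B}⁺ = {B} — none reach the full schema.
{F, H}⁺: H→BG adds B, G; BF→ADG adds A, D; D→ACF adds C → {A, B, C, D, F, G, H}. Minimal: {H}⁺ = {B, G, H}; {F}⁺ = {F} — none reach the full schema.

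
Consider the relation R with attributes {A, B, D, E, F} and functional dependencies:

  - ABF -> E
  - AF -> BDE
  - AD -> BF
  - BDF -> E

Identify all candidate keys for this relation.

Attribute A never appears on the right-hand side of any dependency, so A must belong to every candidate key.
{A}⁺ = {A}, which is not all of the schema, so we must add further attributes.
{A, D}⁺: AD→BF adds B, F; BDF→E adds E → {A, B, D, E, F}. Minimal: {D}⁺ = {D}; {A}⁺ = {A} — none reach the full schema.
{A, F}⁺: AF→BDE adds B, D, E → {A, B, D, E, F}. Minimal: {F}⁺ = {F}; {A}⁺ = {A} — none reach the full schema.

(A, D), (A, F)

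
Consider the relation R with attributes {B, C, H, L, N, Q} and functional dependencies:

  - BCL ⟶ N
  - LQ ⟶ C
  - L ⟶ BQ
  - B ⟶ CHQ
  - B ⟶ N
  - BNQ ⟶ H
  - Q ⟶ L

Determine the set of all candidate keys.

{B}⁺: B→CHQ adds C, H, Q; B→N adds N; Q→L adds L → {B, C, H, L, N, Q}.
{L}⁺: L→BQ adds B, Q; B→CHQ adds C, H; B→N adds N → {B, C, H, L, N, Q}.
{Q}⁺: Q→L adds L; LQ→C adds C; L→BQ adds B; B→CHQ adds H; B→N adds N → {B, C, H, L, N, Q}.
Any other superkey contains one of these as a subset, so there are no further candidate keys.

B, L, Q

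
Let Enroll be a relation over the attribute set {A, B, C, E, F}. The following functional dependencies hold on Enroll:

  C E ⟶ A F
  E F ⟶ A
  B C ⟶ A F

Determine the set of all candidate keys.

(B, C, E)

Attributes B, C, E never appear on any right-hand side, so every candidate key must contain {B, C, E}.
{B, C, E}⁺ = {A, B, C, E, F}, which is all of the schema, so {B, C, E} is the only candidate key.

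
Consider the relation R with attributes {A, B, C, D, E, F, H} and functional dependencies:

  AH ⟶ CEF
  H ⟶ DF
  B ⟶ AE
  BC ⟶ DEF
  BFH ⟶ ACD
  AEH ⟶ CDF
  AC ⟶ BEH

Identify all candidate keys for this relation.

{A, C}; {A, H}; {B, C}; {B, H}

{A, C}⁺: AC→BEH adds B, E, H; AH→CEF adds F; H→DF adds D → {A, B, C, D, E, F, H}.
{A, H}⁺: AH→CEF adds C, E, F; H→DF adds D; AC→BEH adds B → {A, B, C, D, E, F, H}.
{B, C}⁺: B→AE adds A, E; BC→DEF adds D, F; AC→BEH adds H → {A, B, C, D, E, F, H}.
{B, H}⁺: H→DF adds D, F; B→AE adds A, E; BFH→ACD adds C → {A, B, C, D, E, F, H}.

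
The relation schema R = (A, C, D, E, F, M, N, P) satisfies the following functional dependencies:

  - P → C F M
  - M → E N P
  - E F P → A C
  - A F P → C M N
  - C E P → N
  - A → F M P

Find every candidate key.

{A, D}, {D, M}, {D, P}

Attribute D never appears on the right-hand side of any dependency, so D must belong to every candidate key.
{D}⁺ = {D}, which is not all of the schema, so we must add further attributes.
{A, D}⁺: A→FMP adds F, M, P; P→CFM adds C; M→ENP adds E, N → {A, C, D, E, F, M, N, P}. Minimal: {D}⁺ = {D}; {A}⁺ = {A, C, E, F, M, N, P} — none reach the full schema.
{D, M}⁺: M→ENP adds E, N, P; P→CFM adds C, F; EFP→AC adds A → {A, C, D, E, F, M, N, P}. Minimal: {M}⁺ = {A, C, E, F, M, N, P}; {D}⁺ = {D} — none reach the full schema.
{D, P}⁺: P→CFM adds C, F, M; M→ENP adds E, N; EFP→AC adds A → {A, C, D, E, F, M, N, P}. Minimal: {P}⁺ = {A, C, E, F, M, N, P}; {D}⁺ = {D} — none reach the full schema.
Any other superkey contains one of these as a subset, so there are no further candidate keys.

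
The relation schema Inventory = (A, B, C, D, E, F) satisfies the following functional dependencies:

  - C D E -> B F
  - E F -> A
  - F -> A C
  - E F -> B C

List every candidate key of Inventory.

{C, D, E}; {D, E, F}

Attributes D, E never appear on any right-hand side, so every candidate key must contain {D, E}.
{D, E}⁺ = {D, E}, which is not all of the schema, so we must add further attributes.
{C, D, E}⁺: CDE→BF adds B, F; EF→A adds A → {A, B, C, D, E, F}. Minimal: {D, E}⁺ = {D, E}; {C, E}⁺ = {C, E}; {C, D}⁺ = {C, D} — none reach the full schema.
{D, E, F}⁺: EF→A adds A; F→AC adds C; EF→BC adds B → {A, B, C, D, E, F}. Minimal: {E, F}⁺ = {A, B, C, E, F}; {D, F}⁺ = {A, C, D, F}; {D, E}⁺ = {D, E} — none reach the full schema.
Any other superkey contains one of these as a subset, so there are no further candidate keys.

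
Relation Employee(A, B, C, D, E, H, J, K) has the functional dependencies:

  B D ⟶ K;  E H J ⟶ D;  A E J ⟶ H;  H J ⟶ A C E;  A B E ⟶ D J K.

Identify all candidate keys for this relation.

Attribute B never appears on the right-hand side of any dependency, so B must belong to every candidate key.
{B}⁺ = {B}, which is not all of the schema, so we must add further attributes.
{A, B, E}⁺: ABE→DJK adds D, J, K; AEJ→H adds H; HJ→ACE adds C → {A, B, C, D, E, H, J, K}. Minimal: {B, E}⁺ = {B, E}; {A, E}⁺ = {A, E}; {A, B}⁺ = {A, B} — none reach the full schema.
{B, H, J}⁺: HJ→ACE adds A, C, E; ABE→DJK adds D, K → {A, B, C, D, E, H, J, K}. Minimal: {H, J}⁺ = {A, C, D, E, H, J}; {B, J}⁺ = {B, J}; {B, H}⁺ = {B, H} — none reach the full schema.

{A, B, E}, {B, H, J}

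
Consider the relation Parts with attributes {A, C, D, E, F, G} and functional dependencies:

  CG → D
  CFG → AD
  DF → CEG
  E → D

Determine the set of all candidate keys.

{D, F}; {E, F}; {C, F, G}

{D, F}⁺: DF→CEG adds C, E, G; CFG→AD adds A → {A, C, D, E, F, G}.
{E, F}⁺: E→D adds D; DF→CEG adds C, G; CFG→AD adds A → {A, C, D, E, F, G}.
{C, F, G}⁺: CG→D adds D; CFG→AD adds A; DF→CEG adds E → {A, C, D, E, F, G}.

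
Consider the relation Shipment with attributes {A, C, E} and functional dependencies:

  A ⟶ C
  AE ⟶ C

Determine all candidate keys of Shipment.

Attributes A, E never appear on any right-hand side, so every candidate key must contain {A, E}.
{A, E}⁺ = {A, C, E}, which is all of the schema, so {A, E} is the only candidate key.

{A, E}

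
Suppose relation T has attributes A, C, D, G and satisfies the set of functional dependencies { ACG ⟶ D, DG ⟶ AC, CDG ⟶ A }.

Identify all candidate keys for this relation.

{D, G}; {A, C, G}

Attribute G never appears on the right-hand side of any dependency, so G must belong to every candidate key.
{G}⁺ = {G}, which is not all of the schema, so we must add further attributes.
{D, G}⁺: DG→AC adds A, C → {A, C, D, G}. Minimal: {G}⁺ = {G}; {D}⁺ = {D} — none reach the full schema.
{A, C, G}⁺: ACG→D adds D → {A, C, D, G}. Minimal: {C, G}⁺ = {C, G}; {A, G}⁺ = {A, G}; {A, C}⁺ = {A, C} — none reach the full schema.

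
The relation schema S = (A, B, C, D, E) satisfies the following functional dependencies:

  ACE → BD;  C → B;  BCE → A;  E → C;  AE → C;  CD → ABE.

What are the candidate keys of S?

{E}⁺: E→C adds C; C→B adds B; BCE→A adds A; ACE→BD adds D → {A, B, C, D, E}.
{C, D}⁺: C→B adds B; CD→ABE adds A, E → {A, B, C, D, E}. Minimal: {D}⁺ = {D}; {C}⁺ = {B, C} — none reach the full schema.

(E); (C, D)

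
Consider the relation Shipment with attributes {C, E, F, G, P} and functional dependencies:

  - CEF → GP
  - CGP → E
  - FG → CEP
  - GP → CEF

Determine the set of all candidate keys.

(F, G), (G, P), (C, E, F)

{F, G}⁺: FG→CEP adds C, E, P → {C, E, F, G, P}. Minimal: {G}⁺ = {G}; {F}⁺ = {F} — none reach the full schema.
{G, P}⁺: GP→CEF adds C, E, F → {C, E, F, G, P}. Minimal: {P}⁺ = {P}; {G}⁺ = {G} — none reach the full schema.
{C, E, F}⁺: CEF→GP adds G, P → {C, E, F, G, P}. Minimal: {E, F}⁺ = {E, F}; {C, F}⁺ = {C, F}; {C, E}⁺ = {C, E} — none reach the full schema.
Any other superkey contains one of these as a subset, so there are no further candidate keys.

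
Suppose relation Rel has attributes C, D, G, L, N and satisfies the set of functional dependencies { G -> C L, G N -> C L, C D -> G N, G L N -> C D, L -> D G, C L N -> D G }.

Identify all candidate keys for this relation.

G; L; CD

{G}⁺: G→CL adds C, L; L→DG adds D; CD→GN adds N → {C, D, G, L, N}.
{L}⁺: L→DG adds D, G; G→CL adds C; CD→GN adds N → {C, D, G, L, N}.
{C, D}⁺: CD→GN adds G, N; G→CL adds L → {C, D, G, L, N}. Minimal: {D}⁺ = {D}; {C}⁺ = {C} — none reach the full schema.
Any other superkey contains one of these as a subset, so there are no further candidate keys.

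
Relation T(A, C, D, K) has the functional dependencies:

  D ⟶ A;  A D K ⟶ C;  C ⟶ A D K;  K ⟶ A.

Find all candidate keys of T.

{C}; {D, K}

{C}⁺: C→ADK adds A, D, K → {A, C, D, K}.
{D, K}⁺: D→A adds A; ADK→C adds C → {A, C, D, K}. Minimal: {K}⁺ = {A, K}; {D}⁺ = {A, D} — none reach the full schema.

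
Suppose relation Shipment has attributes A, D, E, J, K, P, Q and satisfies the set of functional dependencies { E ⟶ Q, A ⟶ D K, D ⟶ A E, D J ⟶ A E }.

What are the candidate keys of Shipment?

{A, J, P}; {D, J, P}

Attributes J, P never appear on any right-hand side, so every candidate key must contain {J, P}.
{J, P}⁺ = {J, P}, which is not all of the schema, so we must add further attributes.
{A, J, P}⁺: A→DK adds D, K; D→AE adds E; E→Q adds Q → {A, D, E, J, K, P, Q}. Minimal: {J, P}⁺ = {J, P}; {A, P}⁺ = {A, D, E, K, P, Q}; {A, J}⁺ = {A, D, E, J, K, Q} — none reach the full schema.
{D, J, P}⁺: D→AE adds A, E; E→Q adds Q; A→DK adds K → {A, D, E, J, K, P, Q}. Minimal: {J, P}⁺ = {J, P}; {D, P}⁺ = {A, D, E, K, P, Q}; {D, J}⁺ = {A, D, E, J, K, Q} — none reach the full schema.
Any other superkey contains one of these as a subset, so there are no further candidate keys.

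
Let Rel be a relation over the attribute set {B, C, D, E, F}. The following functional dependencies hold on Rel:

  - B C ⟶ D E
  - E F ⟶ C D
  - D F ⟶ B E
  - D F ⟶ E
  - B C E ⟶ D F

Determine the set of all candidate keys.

{B, C}⁺: BC→DE adds D, E; BCE→DF adds F → {B, C, D, E, F}. Minimal: {C}⁺ = {C}; {B}⁺ = {B} — none reach the full schema.
{D, F}⁺: DF→BE adds B, E; EF→CD adds C → {B, C, D, E, F}. Minimal: {F}⁺ = {F}; {D}⁺ = {D} — none reach the full schema.
{E, F}⁺: EF→CD adds C, D; DF→BE adds B → {B, C, D, E, F}. Minimal: {F}⁺ = {F}; {E}⁺ = {E} — none reach the full schema.
Any other superkey contains one of these as a subset, so there are no further candidate keys.

{B, C}, {D, F}, {E, F}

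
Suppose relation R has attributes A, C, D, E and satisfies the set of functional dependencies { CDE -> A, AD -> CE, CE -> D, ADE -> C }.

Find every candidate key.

AD; CE

{A, D}⁺: AD→CE adds C, E → {A, C, D, E}. Minimal: {D}⁺ = {D}; {A}⁺ = {A} — none reach the full schema.
{C, E}⁺: CE→D adds D; CDE→A adds A → {A, C, D, E}. Minimal: {E}⁺ = {E}; {C}⁺ = {C} — none reach the full schema.
Any other superkey contains one of these as a subset, so there are no further candidate keys.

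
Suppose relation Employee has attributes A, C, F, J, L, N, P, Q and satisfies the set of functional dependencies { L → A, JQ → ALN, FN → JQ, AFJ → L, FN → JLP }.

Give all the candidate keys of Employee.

(C, F, N), (C, F, J, Q)

{C, F, N}⁺: FN→JQ adds J, Q; FN→JLP adds L, P; L→A adds A → {A, C, F, J, L, N, P, Q}.
{C, F, J, Q}⁺: JQ→ALN adds A, L, N; FN→JLP adds P → {A, C, F, J, L, N, P, Q}.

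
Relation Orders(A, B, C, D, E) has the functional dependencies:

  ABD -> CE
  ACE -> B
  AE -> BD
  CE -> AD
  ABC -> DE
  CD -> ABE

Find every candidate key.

{A, E}⁺: AE→BD adds B, D; ABD→CE adds C → {A, B, C, D, E}. Minimal: {E}⁺ = {E}; {A}⁺ = {A} — none reach the full schema.
{C, D}⁺: CD→ABE adds A, B, E → {A, B, C, D, E}. Minimal: {D}⁺ = {D}; {C}⁺ = {C} — none reach the full schema.
{C, E}⁺: CE→AD adds A, D; CD→ABE adds B → {A, B, C, D, E}. Minimal: {E}⁺ = {E}; {C}⁺ = {C} — none reach the full schema.
{A, B, C}⁺: ABC→DE adds D, E → {A, B, C, D, E}. Minimal: {B, C}⁺ = {B, C}; {A, C}⁺ = {A, C}; {A, B}⁺ = {A, B} — none reach the full schema.
{A, B, D}⁺: ABD→CE adds C, E → {A, B, C, D, E}. Minimal: {B, D}⁺ = {B, D}; {A, D}⁺ = {A, D}; {A, B}⁺ = {A, B} — none reach the full schema.
Any other superkey contains one of these as a subset, so there are no further candidate keys.

{A, E}, {C, D}, {C, E}, {A, B, C}, {A, B, D}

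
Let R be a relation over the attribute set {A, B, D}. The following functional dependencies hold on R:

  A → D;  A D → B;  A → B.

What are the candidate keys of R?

(A)

Attribute A never appears on the right-hand side of any dependency, so A must belong to every candidate key.
{A}⁺ = {A, B, D}, which is all of the schema, so {A} is the only candidate key.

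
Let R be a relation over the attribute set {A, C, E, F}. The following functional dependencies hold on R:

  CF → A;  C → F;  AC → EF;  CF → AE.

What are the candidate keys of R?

{C}⁺: C→F adds F; CF→AE adds A, E → {A, C, E, F}.

(C)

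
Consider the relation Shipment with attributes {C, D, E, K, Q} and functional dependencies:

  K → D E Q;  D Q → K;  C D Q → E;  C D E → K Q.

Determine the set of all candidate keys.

Attribute C never appears on the right-hand side of any dependency, so C must belong to every candidate key.
{C}⁺ = {C}, which is not all of the schema, so we must add further attributes.
{C, K}⁺: K→DEQ adds D, E, Q → {C, D, E, K, Q}. Minimal: {K}⁺ = {D, E, K, Q}; {C}⁺ = {C} — none reach the full schema.
{C, D, E}⁺: CDE→KQ adds K, Q → {C, D, E, K, Q}. Minimal: {D, E}⁺ = {D, E}; {C, E}⁺ = {C, E}; {C, D}⁺ = {C, D} — none reach the full schema.
{C, D, Q}⁺: DQ→K adds K; CDQ→E adds E → {C, D, E, K, Q}. Minimal: {D, Q}⁺ = {D, E, K, Q}; {C, Q}⁺ = {C, Q}; {C, D}⁺ = {C, D} — none reach the full schema.
Any other superkey contains one of these as a subset, so there are no further candidate keys.

{C, K}, {C, D, E}, {C, D, Q}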